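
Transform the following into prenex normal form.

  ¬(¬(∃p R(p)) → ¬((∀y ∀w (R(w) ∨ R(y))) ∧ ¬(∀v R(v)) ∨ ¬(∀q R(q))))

Rewrite implications/biconditionals: A → B as ¬A ∨ B.
  ¬(¬¬(∃p R(p)) ∨ ¬((∀y ∀w (R(w) ∨ R(y))) ∧ ¬(∀v R(v)) ∨ ¬(∀q R(q))))
Push ¬ through the quantifiers and connectives to reach negation normal form:
  (∀p ¬R(p)) ∧ ((∀y ∀w (R(w) ∨ R(y))) ∧ (∃v ¬R(v)) ∨ (∃q ¬R(q)))
All bound variables are already distinct, so no renaming is needed.
Finally move all quantifiers to the prefix:
  ∀p ∀y ∀w ∃v ∃q (¬R(p) ∧ ((R(w) ∨ R(y)) ∧ ¬R(v) ∨ ¬R(q)))

∀p ∀y ∀w ∃v ∃q (¬R(p) ∧ ((R(w) ∨ R(y)) ∧ ¬R(v) ∨ ¬R(q)))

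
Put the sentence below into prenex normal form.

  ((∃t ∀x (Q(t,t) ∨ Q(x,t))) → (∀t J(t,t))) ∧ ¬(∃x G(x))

∀t ∃x ∀a ∀b ((¬Q(t,t) ∧ ¬Q(x,t) ∨ J(a,a)) ∧ ¬G(b))

First replace A → B with ¬A ∨ B.
  (¬(∃t ∀x (Q(t,t) ∨ Q(x,t))) ∨ (∀t J(t,t))) ∧ ¬(∃x G(x))
Push ¬ through the quantifiers and connectives to reach negation normal form:
  ((∀t ∃x (¬Q(t,t) ∧ ¬Q(x,t))) ∨ (∀t J(t,t))) ∧ (∀x ¬G(x))
Give each quantifier a distinct variable: t↦a, x↦b.
  ((∀t ∃x (¬Q(t,t) ∧ ¬Q(x,t))) ∨ (∀a J(a,a))) ∧ (∀b ¬G(b))
Pull the quantifiers to the front (each side's bound variable is not free in the other side):
  ∀t ∃x ∀a ∀b ((¬Q(t,t) ∧ ¬Q(x,t) ∨ J(a,a)) ∧ ¬G(b))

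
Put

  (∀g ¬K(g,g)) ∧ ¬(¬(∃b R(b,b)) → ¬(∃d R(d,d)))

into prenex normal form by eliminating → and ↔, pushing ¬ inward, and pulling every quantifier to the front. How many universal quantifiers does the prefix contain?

First replace A → B with ¬A ∨ B.
  (∀g ¬K(g,g)) ∧ ¬(¬¬(∃b R(b,b)) ∨ ¬(∃d R(d,d)))
Move each ¬ inward, flipping quantifiers it crosses:
  (∀g ¬K(g,g)) ∧ (∀b ¬R(b,b)) ∧ (∃d R(d,d))
Pull the quantifiers to the front (each side's bound variable is not free in the other side):
  ∀g ∀b ∃d (¬K(g,g) ∧ ¬R(b,b) ∧ R(d,d))
The prefix is ∀g ∀b ∃d: 2 universal, 1 existential.

2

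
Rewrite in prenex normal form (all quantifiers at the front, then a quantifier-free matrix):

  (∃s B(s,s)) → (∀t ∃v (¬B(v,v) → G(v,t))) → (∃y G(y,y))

Rewrite implications/biconditionals: A → B as ¬A ∨ B.
  ¬(∃s B(s,s)) ∨ ¬(∀t ∃v (¬¬B(v,v) ∨ G(v,t))) ∨ (∃y G(y,y))
Move each ¬ inward, flipping quantifiers it crosses:
  (∀s ¬B(s,s)) ∨ (∃t ∀v (¬B(v,v) ∧ ¬G(v,t))) ∨ (∃y G(y,y))
All bound variables are already distinct, so no renaming is needed.
Pull the quantifiers to the front (each side's bound variable is not free in the other side):
  ∀s ∃t ∀v ∃y (¬B(s,s) ∨ ¬B(v,v) ∧ ¬G(v,t) ∨ G(y,y))

∀s ∃t ∀v ∃y (¬B(s,s) ∨ ¬B(v,v) ∧ ¬G(v,t) ∨ G(y,y))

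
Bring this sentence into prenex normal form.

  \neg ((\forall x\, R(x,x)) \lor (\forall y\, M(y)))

Push ¬ through the quantifiers and connectives to reach negation normal form:
  (\exists x\, \neg R(x,x)) \land (\exists y\, \neg M(y))
All bound variables are already distinct, so no renaming is needed.
Extract every quantifier outward, since the variables are now distinct and don't occur free across branches:
  \exists x\, \exists y\, (\neg R(x,x) \land \neg M(y))

\exists x\, \exists y\, (\neg R(x,x) \land \neg M(y))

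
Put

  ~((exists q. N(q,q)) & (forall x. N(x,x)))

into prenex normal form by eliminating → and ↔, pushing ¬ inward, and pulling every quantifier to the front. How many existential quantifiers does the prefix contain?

Move each ¬ inward, flipping quantifiers it crosses:
  (forall q. ~N(q,q)) | (exists x. ~N(x,x))
All bound variables are already distinct, so no renaming is needed.
Finally move all quantifiers to the prefix:
  forall q. exists x. (~N(q,q) | ~N(x,x))
The prefix is forall q exists x: 1 universal, 1 existential.

1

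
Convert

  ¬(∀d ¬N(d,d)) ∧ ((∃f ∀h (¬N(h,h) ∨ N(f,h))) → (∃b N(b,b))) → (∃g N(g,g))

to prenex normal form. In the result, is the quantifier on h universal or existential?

universal

Eliminate → and ↔ using ¬ and ∨.
  ¬(¬(∀d ¬N(d,d)) ∧ (¬(∃f ∀h (¬N(h,h) ∨ N(f,h))) ∨ (∃b N(b,b)))) ∨ (∃g N(g,g))
Push ¬ through the quantifiers and connectives to reach negation normal form:
  (∀d ¬N(d,d)) ∨ (∃f ∀h (¬N(h,h) ∨ N(f,h))) ∧ (∀b ¬N(b,b)) ∨ (∃g N(g,g))
Pull the quantifiers to the front (each side's bound variable is not free in the other side):
  ∀d ∃f ∀h ∀b ∃g (¬N(d,d) ∨ (¬N(h,h) ∨ N(f,h)) ∧ ¬N(b,b) ∨ N(g,g))
The quantifier ∀h sits under an even number of negations (counting the antecedent side of each →), so it remains universal.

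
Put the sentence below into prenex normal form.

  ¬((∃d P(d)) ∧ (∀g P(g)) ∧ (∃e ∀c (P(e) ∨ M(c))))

Drive negations inward (¬∀x A ≡ ∃x ¬A, ¬∃x A ≡ ∀x ¬A, De Morgan for ∧/∨):
  (∀d ¬P(d)) ∨ (∃g ¬P(g)) ∨ (∀e ∃c (¬P(e) ∧ ¬M(c)))
Pull the quantifiers to the front (each side's bound variable is not free in the other side):
  ∀d ∃g ∀e ∃c (¬P(d) ∨ ¬P(g) ∨ ¬P(e) ∧ ¬M(c))

∀d ∃g ∀e ∃c (¬P(d) ∨ ¬P(g) ∨ ¬P(e) ∧ ¬M(c))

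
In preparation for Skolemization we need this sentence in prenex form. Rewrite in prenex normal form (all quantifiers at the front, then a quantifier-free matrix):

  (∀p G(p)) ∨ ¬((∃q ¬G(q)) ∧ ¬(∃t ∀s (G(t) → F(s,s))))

∀p ∀q ∃t ∀s (G(p) ∨ G(q) ∨ ¬G(t) ∨ F(s,s))

Eliminate → and ↔ using ¬ and ∨.
  (∀p G(p)) ∨ ¬((∃q ¬G(q)) ∧ ¬(∃t ∀s (¬G(t) ∨ F(s,s))))
Move each ¬ inward, flipping quantifiers it crosses:
  (∀p G(p)) ∨ (∀q G(q)) ∨ (∃t ∀s (¬G(t) ∨ F(s,s)))
All bound variables are already distinct, so no renaming is needed.
Extract every quantifier outward, since the variables are now distinct and don't occur free across branches:
  ∀p ∀q ∃t ∀s (G(p) ∨ G(q) ∨ ¬G(t) ∨ F(s,s))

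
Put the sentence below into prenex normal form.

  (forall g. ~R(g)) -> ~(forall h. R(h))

Eliminate → and ↔ using ¬ and ∨.
  ~(forall g. ~R(g)) | ~(forall h. R(h))
Move each ¬ inward, flipping quantifiers it crosses:
  (exists g. R(g)) | (exists h. ~R(h))
All bound variables are already distinct, so no renaming is needed.
Extract every quantifier outward, since the variables are now distinct and don't occur free across branches:
  exists g. exists h. (R(g) | ~R(h))

exists g. exists h. (R(g) | ~R(h))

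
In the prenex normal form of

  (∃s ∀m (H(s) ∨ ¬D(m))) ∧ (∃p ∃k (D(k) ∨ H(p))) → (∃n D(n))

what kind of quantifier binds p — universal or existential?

universal

First replace A → B with ¬A ∨ B.
  ¬((∃s ∀m (H(s) ∨ ¬D(m))) ∧ (∃p ∃k (D(k) ∨ H(p)))) ∨ (∃n D(n))
Push ¬ through the quantifiers and connectives to reach negation normal form:
  (∀s ∃m (¬H(s) ∧ D(m))) ∨ (∀p ∀k (¬D(k) ∧ ¬H(p))) ∨ (∃n D(n))
All bound variables are already distinct, so no renaming is needed.
Pull the quantifiers to the front (each side's bound variable is not free in the other side):
  ∀s ∃m ∀p ∀k ∃n (¬H(s) ∧ D(m) ∨ ¬D(k) ∧ ¬H(p) ∨ D(n))
The quantifier ∃p sits under an odd number of negations (counting the antecedent side of each →), so it flips to ∀p.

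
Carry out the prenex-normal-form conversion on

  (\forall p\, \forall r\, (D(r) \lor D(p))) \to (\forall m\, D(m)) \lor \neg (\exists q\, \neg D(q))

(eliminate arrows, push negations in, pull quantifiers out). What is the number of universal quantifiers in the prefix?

2

Eliminate → and ↔ using ¬ and ∨.
  \neg (\forall p\, \forall r\, (D(r) \lor D(p))) \lor (\forall m\, D(m)) \lor \neg (\exists q\, \neg D(q))
Push ¬ through the quantifiers and connectives to reach negation normal form:
  (\exists p\, \exists r\, (\neg D(r) \land \neg D(p))) \lor (\forall m\, D(m)) \lor (\forall q\, D(q))
All bound variables are already distinct, so no renaming is needed.
Finally move all quantifiers to the prefix:
  \exists p\, \exists r\, \forall m\, \forall q\, (\neg D(r) \land \neg D(p) \lor D(m) \lor D(q))
The prefix is \exists p \exists r \forall m \forall q: 2 universal, 2 existential.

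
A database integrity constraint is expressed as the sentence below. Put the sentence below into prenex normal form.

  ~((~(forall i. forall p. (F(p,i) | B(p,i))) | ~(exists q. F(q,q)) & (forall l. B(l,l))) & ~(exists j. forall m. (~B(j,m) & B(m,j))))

Push ¬ through the quantifiers and connectives to reach negation normal form:
  (forall i. forall p. (F(p,i) | B(p,i))) & ((exists q. F(q,q)) | (exists l. ~B(l,l))) | (exists j. forall m. (~B(j,m) & B(m,j)))
Finally move all quantifiers to the prefix:
  forall i. forall p. exists q. exists l. exists j. forall m. ((F(p,i) | B(p,i)) & (F(q,q) | ~B(l,l)) | ~B(j,m) & B(m,j))

forall i. forall p. exists q. exists l. exists j. forall m. ((F(p,i) | B(p,i)) & (F(q,q) | ~B(l,l)) | ~B(j,m) & B(m,j))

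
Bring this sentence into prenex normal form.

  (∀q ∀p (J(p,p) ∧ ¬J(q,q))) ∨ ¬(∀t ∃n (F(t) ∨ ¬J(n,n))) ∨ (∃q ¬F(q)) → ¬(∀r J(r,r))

Rewrite implications/biconditionals: A → B as ¬A ∨ B.
  ¬((∀q ∀p (J(p,p) ∧ ¬J(q,q))) ∨ ¬(∀t ∃n (F(t) ∨ ¬J(n,n))) ∨ (∃q ¬F(q))) ∨ ¬(∀r J(r,r))
Push ¬ through the quantifiers and connectives to reach negation normal form:
  (∃q ∃p (¬J(p,p) ∨ J(q,q))) ∧ (∀t ∃n (F(t) ∨ ¬J(n,n))) ∧ (∀q F(q)) ∨ (∃r ¬J(r,r))
Rename bound variables to avoid capture: q↦z1.
  (∃q ∃p (¬J(p,p) ∨ J(q,q))) ∧ (∀t ∃n (F(t) ∨ ¬J(n,n))) ∧ (∀z1 F(z1)) ∨ (∃r ¬J(r,r))
Extract every quantifier outward, since the variables are now distinct and don't occur free across branches:
  ∃q ∃p ∀t ∃n ∀z1 ∃r ((¬J(p,p) ∨ J(q,q)) ∧ (F(t) ∨ ¬J(n,n)) ∧ F(z1) ∨ ¬J(r,r))

∃q ∃p ∀t ∃n ∀z1 ∃r ((¬J(p,p) ∨ J(q,q)) ∧ (F(t) ∨ ¬J(n,n)) ∧ F(z1) ∨ ¬J(r,r))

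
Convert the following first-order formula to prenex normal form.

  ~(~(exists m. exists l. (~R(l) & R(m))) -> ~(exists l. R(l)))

forall m. forall l. exists r. ((R(l) | ~R(m)) & R(r))

Eliminate → and ↔ using ¬ and ∨.
  ~(~~(exists m. exists l. (~R(l) & R(m))) | ~(exists l. R(l)))
Drive negations inward (¬∀x A ≡ ∃x ¬A, ¬∃x A ≡ ∀x ¬A, De Morgan for ∧/∨):
  (forall m. forall l. (R(l) | ~R(m))) & (exists l. R(l))
Rename bound variables to avoid capture: l↦r.
  (forall m. forall l. (R(l) | ~R(m))) & (exists r. R(r))
Extract every quantifier outward, since the variables are now distinct and don't occur free across branches:
  forall m. forall l. exists r. ((R(l) | ~R(m)) & R(r))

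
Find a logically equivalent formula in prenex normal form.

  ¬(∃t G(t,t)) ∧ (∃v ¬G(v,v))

Move each ¬ inward, flipping quantifiers it crosses:
  (∀t ¬G(t,t)) ∧ (∃v ¬G(v,v))
Pull the quantifiers to the front (each side's bound variable is not free in the other side):
  ∀t ∃v (¬G(t,t) ∧ ¬G(v,v))

∀t ∃v (¬G(t,t) ∧ ¬G(v,v))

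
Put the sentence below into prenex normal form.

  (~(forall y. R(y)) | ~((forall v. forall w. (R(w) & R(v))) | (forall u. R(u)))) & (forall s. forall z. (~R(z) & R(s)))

exists y. exists v. exists w. exists u. forall s. forall z. ((~R(y) | (~R(w) | ~R(v)) & ~R(u)) & ~R(z) & R(s))

Move each ¬ inward, flipping quantifiers it crosses:
  ((exists y. ~R(y)) | (exists v. exists w. (~R(w) | ~R(v))) & (exists u. ~R(u))) & (forall s. forall z. (~R(z) & R(s)))
All bound variables are already distinct, so no renaming is needed.
Extract every quantifier outward, since the variables are now distinct and don't occur free across branches:
  exists y. exists v. exists w. exists u. forall s. forall z. ((~R(y) | (~R(w) | ~R(v)) & ~R(u)) & ~R(z) & R(s))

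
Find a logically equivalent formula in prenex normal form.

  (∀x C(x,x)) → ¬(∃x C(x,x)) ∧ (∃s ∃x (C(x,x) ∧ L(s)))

∃x ∀v ∃s ∃b (¬C(x,x) ∨ ¬C(v,v) ∧ C(b,b) ∧ L(s))

Eliminate → and ↔ using ¬ and ∨.
  ¬(∀x C(x,x)) ∨ ¬(∃x C(x,x)) ∧ (∃s ∃x (C(x,x) ∧ L(s)))
Move each ¬ inward, flipping quantifiers it crosses:
  (∃x ¬C(x,x)) ∨ (∀x ¬C(x,x)) ∧ (∃s ∃x (C(x,x) ∧ L(s)))
Standardize variables apart so no two quantifiers bind the same name: x↦v, x↦b.
  (∃x ¬C(x,x)) ∨ (∀v ¬C(v,v)) ∧ (∃s ∃b (C(b,b) ∧ L(s)))
Finally move all quantifiers to the prefix:
  ∃x ∀v ∃s ∃b (¬C(x,x) ∨ ¬C(v,v) ∧ C(b,b) ∧ L(s))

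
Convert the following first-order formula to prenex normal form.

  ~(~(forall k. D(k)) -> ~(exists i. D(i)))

Eliminate → and ↔ using ¬ and ∨.
  ~(~~(forall k. D(k)) | ~(exists i. D(i)))
Push ¬ through the quantifiers and connectives to reach negation normal form:
  (exists k. ~D(k)) & (exists i. D(i))
Extract every quantifier outward, since the variables are now distinct and don't occur free across branches:
  exists k. exists i. (~D(k) & D(i))

exists k. exists i. (~D(k) & D(i))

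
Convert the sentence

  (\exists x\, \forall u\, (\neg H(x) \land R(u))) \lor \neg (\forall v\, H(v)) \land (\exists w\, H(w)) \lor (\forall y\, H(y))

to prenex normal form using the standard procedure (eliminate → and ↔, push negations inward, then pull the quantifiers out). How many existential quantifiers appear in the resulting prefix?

3

Move each ¬ inward, flipping quantifiers it crosses:
  (\exists x\, \forall u\, (\neg H(x) \land R(u))) \lor (\exists v\, \neg H(v)) \land (\exists w\, H(w)) \lor (\forall y\, H(y))
All bound variables are already distinct, so no renaming is needed.
Pull the quantifiers to the front (each side's bound variable is not free in the other side):
  \exists x\, \forall u\, \exists v\, \exists w\, \forall y\, (\neg H(x) \land R(u) \lor \neg H(v) \land H(w) \lor H(y))
The prefix is \exists x \forall u \exists v \exists w \forall y: 2 universal, 3 existential.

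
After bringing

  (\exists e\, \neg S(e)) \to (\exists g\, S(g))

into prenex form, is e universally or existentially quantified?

Eliminate → and ↔ using ¬ and ∨.
  \neg (\exists e\, \neg S(e)) \lor (\exists g\, S(g))
Move each ¬ inward, flipping quantifiers it crosses:
  (\forall e\, S(e)) \lor (\exists g\, S(g))
All bound variables are already distinct, so no renaming is needed.
Pull the quantifiers to the front (each side's bound variable is not free in the other side):
  \forall e\, \exists g\, (S(e) \lor S(g))
The quantifier \exists e sits under an odd number of negations (counting the antecedent side of each →), so it flips to \forall e.

universal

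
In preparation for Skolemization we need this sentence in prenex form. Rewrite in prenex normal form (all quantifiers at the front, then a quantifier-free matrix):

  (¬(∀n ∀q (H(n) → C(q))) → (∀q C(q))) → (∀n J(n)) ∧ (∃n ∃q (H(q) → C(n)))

∃n ∃q ∃b ∀u1 ∃v ∃z (H(n) ∧ ¬C(q) ∧ ¬C(b) ∨ J(u1) ∧ (¬H(z) ∨ C(v)))

Rewrite implications/biconditionals: A → B as ¬A ∨ B.
  ¬(¬¬(∀n ∀q (¬H(n) ∨ C(q))) ∨ (∀q C(q))) ∨ (∀n J(n)) ∧ (∃n ∃q (¬H(q) ∨ C(n)))
Move each ¬ inward, flipping quantifiers it crosses:
  (∃n ∃q (H(n) ∧ ¬C(q))) ∧ (∃q ¬C(q)) ∨ (∀n J(n)) ∧ (∃n ∃q (¬H(q) ∨ C(n)))
Rename bound variables to avoid capture: q↦b, n↦u1, n↦v, q↦z.
  (∃n ∃q (H(n) ∧ ¬C(q))) ∧ (∃b ¬C(b)) ∨ (∀u1 J(u1)) ∧ (∃v ∃z (¬H(z) ∨ C(v)))
Pull the quantifiers to the front (each side's bound variable is not free in the other side):
  ∃n ∃q ∃b ∀u1 ∃v ∃z (H(n) ∧ ¬C(q) ∧ ¬C(b) ∨ J(u1) ∧ (¬H(z) ∨ C(v)))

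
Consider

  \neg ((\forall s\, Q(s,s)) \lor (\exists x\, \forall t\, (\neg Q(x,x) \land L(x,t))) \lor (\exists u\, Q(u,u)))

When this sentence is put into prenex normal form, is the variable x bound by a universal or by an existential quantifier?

universal

Push ¬ through the quantifiers and connectives to reach negation normal form:
  (\exists s\, \neg Q(s,s)) \land (\forall x\, \exists t\, (Q(x,x) \lor \neg L(x,t))) \land (\forall u\, \neg Q(u,u))
All bound variables are already distinct, so no renaming is needed.
Pull the quantifiers to the front (each side's bound variable is not free in the other side):
  \exists s\, \forall x\, \exists t\, \forall u\, (\neg Q(s,s) \land (Q(x,x) \lor \neg L(x,t)) \land \neg Q(u,u))
The quantifier \exists x sits under an odd number of negations, so it flips to \forall x.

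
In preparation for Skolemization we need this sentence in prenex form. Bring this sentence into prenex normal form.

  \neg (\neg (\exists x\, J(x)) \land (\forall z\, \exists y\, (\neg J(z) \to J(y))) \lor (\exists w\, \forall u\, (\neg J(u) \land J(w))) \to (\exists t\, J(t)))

Rewrite implications/biconditionals: A → B as ¬A ∨ B.
  \neg (\neg (\neg (\exists x\, J(x)) \land (\forall z\, \exists y\, (\neg \neg J(z) \lor J(y))) \lor (\exists w\, \forall u\, (\neg J(u) \land J(w)))) \lor (\exists t\, J(t)))
Push ¬ through the quantifiers and connectives to reach negation normal form:
  ((\forall x\, \neg J(x)) \land (\forall z\, \exists y\, (J(z) \lor J(y))) \lor (\exists w\, \forall u\, (\neg J(u) \land J(w)))) \land (\forall t\, \neg J(t))
Finally move all quantifiers to the prefix:
  \forall x\, \forall z\, \exists y\, \exists w\, \forall u\, \forall t\, ((\neg J(x) \land (J(z) \lor J(y)) \lor \neg J(u) \land J(w)) \land \neg J(t))

\forall x\, \forall z\, \exists y\, \exists w\, \forall u\, \forall t\, ((\neg J(x) \land (J(z) \lor J(y)) \lor \neg J(u) \land J(w)) \land \neg J(t))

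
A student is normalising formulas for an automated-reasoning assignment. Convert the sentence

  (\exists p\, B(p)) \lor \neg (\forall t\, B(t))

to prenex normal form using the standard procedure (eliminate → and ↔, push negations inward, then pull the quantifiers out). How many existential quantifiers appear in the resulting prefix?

Drive negations inward (¬∀x A ≡ ∃x ¬A, ¬∃x A ≡ ∀x ¬A, De Morgan for ∧/∨):
  (\exists p\, B(p)) \lor (\exists t\, \neg B(t))
Extract every quantifier outward, since the variables are now distinct and don't occur free across branches:
  \exists p\, \exists t\, (B(p) \lor \neg B(t))
The prefix is \exists p \exists t: 0 universal, 2 existential.

2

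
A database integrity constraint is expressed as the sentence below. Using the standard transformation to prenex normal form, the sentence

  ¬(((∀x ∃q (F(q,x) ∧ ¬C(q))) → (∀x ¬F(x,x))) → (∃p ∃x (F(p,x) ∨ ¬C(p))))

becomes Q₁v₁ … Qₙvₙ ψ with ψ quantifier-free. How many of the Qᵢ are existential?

1

Rewrite implications/biconditionals: A → B as ¬A ∨ B.
  ¬(¬(¬(∀x ∃q (F(q,x) ∧ ¬C(q))) ∨ (∀x ¬F(x,x))) ∨ (∃p ∃x (F(p,x) ∨ ¬C(p))))
Move each ¬ inward, flipping quantifiers it crosses:
  ((∃x ∀q (¬F(q,x) ∨ C(q))) ∨ (∀x ¬F(x,x))) ∧ (∀p ∀x (¬F(p,x) ∧ C(p)))
Rename bound variables to avoid capture: x↦w1, x↦u1.
  ((∃x ∀q (¬F(q,x) ∨ C(q))) ∨ (∀w1 ¬F(w1,w1))) ∧ (∀p ∀u1 (¬F(p,u1) ∧ C(p)))
Pull the quantifiers to the front (each side's bound variable is not free in the other side):
  ∃x ∀q ∀w1 ∀p ∀u1 ((¬F(q,x) ∨ C(q) ∨ ¬F(w1,w1)) ∧ ¬F(p,u1) ∧ C(p))
The prefix is ∃x ∀q ∀w1 ∀p ∀u1: 4 universal, 1 existential.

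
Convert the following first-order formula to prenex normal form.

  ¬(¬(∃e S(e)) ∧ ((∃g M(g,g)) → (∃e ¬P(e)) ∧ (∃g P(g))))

Eliminate → and ↔ using ¬ and ∨.
  ¬(¬(∃e S(e)) ∧ (¬(∃g M(g,g)) ∨ (∃e ¬P(e)) ∧ (∃g P(g))))
Drive negations inward (¬∀x A ≡ ∃x ¬A, ¬∃x A ≡ ∀x ¬A, De Morgan for ∧/∨):
  (∃e S(e)) ∨ (∃g M(g,g)) ∧ ((∀e P(e)) ∨ (∀g ¬P(g)))
Standardize variables apart so no two quantifiers bind the same name: e↦u1, g↦w.
  (∃e S(e)) ∨ (∃g M(g,g)) ∧ ((∀u1 P(u1)) ∨ (∀w ¬P(w)))
Finally move all quantifiers to the prefix:
  ∃e ∃g ∀u1 ∀w (S(e) ∨ M(g,g) ∧ (P(u1) ∨ ¬P(w)))

∃e ∃g ∀u1 ∀w (S(e) ∨ M(g,g) ∧ (P(u1) ∨ ¬P(w)))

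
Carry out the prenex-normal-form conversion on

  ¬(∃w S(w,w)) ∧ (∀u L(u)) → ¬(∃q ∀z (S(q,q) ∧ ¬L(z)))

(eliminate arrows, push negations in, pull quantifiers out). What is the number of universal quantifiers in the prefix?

1

Eliminate → and ↔ using ¬ and ∨.
  ¬(¬(∃w S(w,w)) ∧ (∀u L(u))) ∨ ¬(∃q ∀z (S(q,q) ∧ ¬L(z)))
Move each ¬ inward, flipping quantifiers it crosses:
  (∃w S(w,w)) ∨ (∃u ¬L(u)) ∨ (∀q ∃z (¬S(q,q) ∨ L(z)))
All bound variables are already distinct, so no renaming is needed.
Pull the quantifiers to the front (each side's bound variable is not free in the other side):
  ∃w ∃u ∀q ∃z (S(w,w) ∨ ¬L(u) ∨ ¬S(q,q) ∨ L(z))
The prefix is ∃w ∃u ∀q ∃z: 1 universal, 3 existential.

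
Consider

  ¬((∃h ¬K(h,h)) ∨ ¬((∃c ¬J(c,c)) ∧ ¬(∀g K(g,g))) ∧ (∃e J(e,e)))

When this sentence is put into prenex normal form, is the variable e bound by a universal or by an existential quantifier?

universal

Move each ¬ inward, flipping quantifiers it crosses:
  (∀h K(h,h)) ∧ ((∃c ¬J(c,c)) ∧ (∃g ¬K(g,g)) ∨ (∀e ¬J(e,e)))
All bound variables are already distinct, so no renaming is needed.
Extract every quantifier outward, since the variables are now distinct and don't occur free across branches:
  ∀h ∃c ∃g ∀e (K(h,h) ∧ (¬J(c,c) ∧ ¬K(g,g) ∨ ¬J(e,e)))
The quantifier ∃e sits under an odd number of negations, so it flips to ∀e.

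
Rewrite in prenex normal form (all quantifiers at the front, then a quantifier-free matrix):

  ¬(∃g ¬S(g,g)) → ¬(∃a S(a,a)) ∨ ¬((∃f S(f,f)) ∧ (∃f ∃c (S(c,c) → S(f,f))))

Eliminate → and ↔ using ¬ and ∨.
  ¬¬(∃g ¬S(g,g)) ∨ ¬(∃a S(a,a)) ∨ ¬((∃f S(f,f)) ∧ (∃f ∃c (¬S(c,c) ∨ S(f,f))))
Push ¬ through the quantifiers and connectives to reach negation normal form:
  (∃g ¬S(g,g)) ∨ (∀a ¬S(a,a)) ∨ (∀f ¬S(f,f)) ∨ (∀f ∀c (S(c,c) ∧ ¬S(f,f)))
Standardize variables apart so no two quantifiers bind the same name: f↦r.
  (∃g ¬S(g,g)) ∨ (∀a ¬S(a,a)) ∨ (∀f ¬S(f,f)) ∨ (∀r ∀c (S(c,c) ∧ ¬S(r,r)))
Finally move all quantifiers to the prefix:
  ∃g ∀a ∀f ∀r ∀c (¬S(g,g) ∨ ¬S(a,a) ∨ ¬S(f,f) ∨ S(c,c) ∧ ¬S(r,r))

∃g ∀a ∀f ∀r ∀c (¬S(g,g) ∨ ¬S(a,a) ∨ ¬S(f,f) ∨ S(c,c) ∧ ¬S(r,r))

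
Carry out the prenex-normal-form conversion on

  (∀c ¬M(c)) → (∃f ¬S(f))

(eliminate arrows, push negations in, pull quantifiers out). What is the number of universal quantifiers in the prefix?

0

First replace A → B with ¬A ∨ B.
  ¬(∀c ¬M(c)) ∨ (∃f ¬S(f))
Move each ¬ inward, flipping quantifiers it crosses:
  (∃c M(c)) ∨ (∃f ¬S(f))
All bound variables are already distinct, so no renaming is needed.
Extract every quantifier outward, since the variables are now distinct and don't occur free across branches:
  ∃c ∃f (M(c) ∨ ¬S(f))
The prefix is ∃c ∃f: 0 universal, 2 existential.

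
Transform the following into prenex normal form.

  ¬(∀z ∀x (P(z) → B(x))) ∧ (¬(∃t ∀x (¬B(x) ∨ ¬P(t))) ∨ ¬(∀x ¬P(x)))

Eliminate → and ↔ using ¬ and ∨.
  ¬(∀z ∀x (¬P(z) ∨ B(x))) ∧ (¬(∃t ∀x (¬B(x) ∨ ¬P(t))) ∨ ¬(∀x ¬P(x)))
Drive negations inward (¬∀x A ≡ ∃x ¬A, ¬∃x A ≡ ∀x ¬A, De Morgan for ∧/∨):
  (∃z ∃x (P(z) ∧ ¬B(x))) ∧ ((∀t ∃x (B(x) ∧ P(t))) ∨ (∃x P(x)))
Rename bound variables to avoid capture: x↦x1, x↦v1.
  (∃z ∃x (P(z) ∧ ¬B(x))) ∧ ((∀t ∃x1 (B(x1) ∧ P(t))) ∨ (∃v1 P(v1)))
Extract every quantifier outward, since the variables are now distinct and don't occur free across branches:
  ∃z ∃x ∀t ∃x1 ∃v1 (P(z) ∧ ¬B(x) ∧ (B(x1) ∧ P(t) ∨ P(v1)))

∃z ∃x ∀t ∃x1 ∃v1 (P(z) ∧ ¬B(x) ∧ (B(x1) ∧ P(t) ∨ P(v1)))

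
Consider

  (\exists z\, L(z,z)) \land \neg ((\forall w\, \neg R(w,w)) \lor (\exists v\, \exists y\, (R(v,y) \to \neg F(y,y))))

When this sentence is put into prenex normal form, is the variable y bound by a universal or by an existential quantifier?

universal

Eliminate → and ↔ using ¬ and ∨.
  (\exists z\, L(z,z)) \land \neg ((\forall w\, \neg R(w,w)) \lor (\exists v\, \exists y\, (\neg R(v,y) \lor \neg F(y,y))))
Drive negations inward (¬∀x A ≡ ∃x ¬A, ¬∃x A ≡ ∀x ¬A, De Morgan for ∧/∨):
  (\exists z\, L(z,z)) \land (\exists w\, R(w,w)) \land (\forall v\, \forall y\, (R(v,y) \land F(y,y)))
Finally move all quantifiers to the prefix:
  \exists z\, \exists w\, \forall v\, \forall y\, (L(z,z) \land R(w,w) \land R(v,y) \land F(y,y))
The quantifier \exists y sits under an odd number of negations (counting the antecedent side of each →), so it flips to \forall y.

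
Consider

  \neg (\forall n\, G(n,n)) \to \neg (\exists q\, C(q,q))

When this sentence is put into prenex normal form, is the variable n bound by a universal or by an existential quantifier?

Rewrite implications/biconditionals: A → B as ¬A ∨ B.
  \neg \neg (\forall n\, G(n,n)) \lor \neg (\exists q\, C(q,q))
Move each ¬ inward, flipping quantifiers it crosses:
  (\forall n\, G(n,n)) \lor (\forall q\, \neg C(q,q))
Extract every quantifier outward, since the variables are now distinct and don't occur free across branches:
  \forall n\, \forall q\, (G(n,n) \lor \neg C(q,q))
The quantifier \forall n sits under an even number of negations (counting the antecedent side of each →), so it remains universal.

universal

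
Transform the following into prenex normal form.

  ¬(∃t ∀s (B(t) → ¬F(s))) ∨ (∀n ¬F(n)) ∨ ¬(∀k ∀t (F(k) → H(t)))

∀t ∃s ∀n ∃k ∃r (B(t) ∧ F(s) ∨ ¬F(n) ∨ F(k) ∧ ¬H(r))

Rewrite implications/biconditionals: A → B as ¬A ∨ B.
  ¬(∃t ∀s (¬B(t) ∨ ¬F(s))) ∨ (∀n ¬F(n)) ∨ ¬(∀k ∀t (¬F(k) ∨ H(t)))
Move each ¬ inward, flipping quantifiers it crosses:
  (∀t ∃s (B(t) ∧ F(s))) ∨ (∀n ¬F(n)) ∨ (∃k ∃t (F(k) ∧ ¬H(t)))
Give each quantifier a distinct variable: t↦r.
  (∀t ∃s (B(t) ∧ F(s))) ∨ (∀n ¬F(n)) ∨ (∃k ∃r (F(k) ∧ ¬H(r)))
Extract every quantifier outward, since the variables are now distinct and don't occur free across branches:
  ∀t ∃s ∀n ∃k ∃r (B(t) ∧ F(s) ∨ ¬F(n) ∨ F(k) ∧ ¬H(r))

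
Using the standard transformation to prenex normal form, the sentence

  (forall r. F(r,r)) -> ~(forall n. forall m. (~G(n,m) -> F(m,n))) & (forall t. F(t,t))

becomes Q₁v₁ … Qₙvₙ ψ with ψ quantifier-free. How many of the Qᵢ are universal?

1

First replace A → B with ¬A ∨ B.
  ~(forall r. F(r,r)) | ~(forall n. forall m. (~~G(n,m) | F(m,n))) & (forall t. F(t,t))
Drive negations inward (¬∀x A ≡ ∃x ¬A, ¬∃x A ≡ ∀x ¬A, De Morgan for ∧/∨):
  (exists r. ~F(r,r)) | (exists n. exists m. (~G(n,m) & ~F(m,n))) & (forall t. F(t,t))
All bound variables are already distinct, so no renaming is needed.
Extract every quantifier outward, since the variables are now distinct and don't occur free across branches:
  exists r. exists n. exists m. forall t. (~F(r,r) | ~G(n,m) & ~F(m,n) & F(t,t))
The prefix is exists r exists n exists m forall t: 1 universal, 3 existential.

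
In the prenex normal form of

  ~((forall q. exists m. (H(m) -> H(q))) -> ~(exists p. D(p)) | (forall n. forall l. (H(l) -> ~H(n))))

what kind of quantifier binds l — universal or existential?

existential

First replace A → B with ¬A ∨ B.
  ~(~(forall q. exists m. (~H(m) | H(q))) | ~(exists p. D(p)) | (forall n. forall l. (~H(l) | ~H(n))))
Push ¬ through the quantifiers and connectives to reach negation normal form:
  (forall q. exists m. (~H(m) | H(q))) & (exists p. D(p)) & (exists n. exists l. (H(l) & H(n)))
All bound variables are already distinct, so no renaming is needed.
Pull the quantifiers to the front (each side's bound variable is not free in the other side):
  forall q. exists m. exists p. exists n. exists l. ((~H(m) | H(q)) & D(p) & H(l) & H(n))
The quantifier forall l sits under an odd number of negations (counting the antecedent side of each →), so it flips to exists l.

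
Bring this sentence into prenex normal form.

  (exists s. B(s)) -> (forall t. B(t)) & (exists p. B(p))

Rewrite implications/biconditionals: A → B as ¬A ∨ B.
  ~(exists s. B(s)) | (forall t. B(t)) & (exists p. B(p))
Push ¬ through the quantifiers and connectives to reach negation normal form:
  (forall s. ~B(s)) | (forall t. B(t)) & (exists p. B(p))
Pull the quantifiers to the front (each side's bound variable is not free in the other side):
  forall s. forall t. exists p. (~B(s) | B(t) & B(p))

forall s. forall t. exists p. (~B(s) | B(t) & B(p))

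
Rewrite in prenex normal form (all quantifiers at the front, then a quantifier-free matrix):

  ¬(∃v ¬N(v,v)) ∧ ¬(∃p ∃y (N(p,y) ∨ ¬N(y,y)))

Drive negations inward (¬∀x A ≡ ∃x ¬A, ¬∃x A ≡ ∀x ¬A, De Morgan for ∧/∨):
  (∀v N(v,v)) ∧ (∀p ∀y (¬N(p,y) ∧ N(y,y)))
All bound variables are already distinct, so no renaming is needed.
Finally move all quantifiers to the prefix:
  ∀v ∀p ∀y (N(v,v) ∧ ¬N(p,y) ∧ N(y,y))

∀v ∀p ∀y (N(v,v) ∧ ¬N(p,y) ∧ N(y,y))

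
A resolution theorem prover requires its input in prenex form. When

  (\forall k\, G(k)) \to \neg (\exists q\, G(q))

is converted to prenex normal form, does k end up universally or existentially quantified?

existential

First replace A → B with ¬A ∨ B.
  \neg (\forall k\, G(k)) \lor \neg (\exists q\, G(q))
Move each ¬ inward, flipping quantifiers it crosses:
  (\exists k\, \neg G(k)) \lor (\forall q\, \neg G(q))
All bound variables are already distinct, so no renaming is needed.
Pull the quantifiers to the front (each side's bound variable is not free in the other side):
  \exists k\, \forall q\, (\neg G(k) \lor \neg G(q))
The quantifier \forall k sits under an odd number of negations (counting the antecedent side of each →), so it flips to \exists k.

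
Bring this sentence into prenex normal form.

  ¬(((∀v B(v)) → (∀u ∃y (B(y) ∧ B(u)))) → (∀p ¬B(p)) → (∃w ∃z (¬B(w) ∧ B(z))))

Rewrite implications/biconditionals: A → B as ¬A ∨ B.
  ¬(¬(¬(∀v B(v)) ∨ (∀u ∃y (B(y) ∧ B(u)))) ∨ ¬(∀p ¬B(p)) ∨ (∃w ∃z (¬B(w) ∧ B(z))))
Drive negations inward (¬∀x A ≡ ∃x ¬A, ¬∃x A ≡ ∀x ¬A, De Morgan for ∧/∨):
  ((∃v ¬B(v)) ∨ (∀u ∃y (B(y) ∧ B(u)))) ∧ (∀p ¬B(p)) ∧ (∀w ∀z (B(w) ∨ ¬B(z)))
All bound variables are already distinct, so no renaming is needed.
Finally move all quantifiers to the prefix:
  ∃v ∀u ∃y ∀p ∀w ∀z ((¬B(v) ∨ B(y) ∧ B(u)) ∧ ¬B(p) ∧ (B(w) ∨ ¬B(z)))

∃v ∀u ∃y ∀p ∀w ∀z ((¬B(v) ∨ B(y) ∧ B(u)) ∧ ¬B(p) ∧ (B(w) ∨ ¬B(z)))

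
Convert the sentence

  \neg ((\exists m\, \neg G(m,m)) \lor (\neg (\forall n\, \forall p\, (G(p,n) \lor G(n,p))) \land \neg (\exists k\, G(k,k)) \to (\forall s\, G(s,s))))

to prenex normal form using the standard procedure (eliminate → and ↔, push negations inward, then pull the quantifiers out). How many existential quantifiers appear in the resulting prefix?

First replace A → B with ¬A ∨ B.
  \neg ((\exists m\, \neg G(m,m)) \lor \neg (\neg (\forall n\, \forall p\, (G(p,n) \lor G(n,p))) \land \neg (\exists k\, G(k,k))) \lor (\forall s\, G(s,s)))
Drive negations inward (¬∀x A ≡ ∃x ¬A, ¬∃x A ≡ ∀x ¬A, De Morgan for ∧/∨):
  (\forall m\, G(m,m)) \land (\exists n\, \exists p\, (\neg G(p,n) \land \neg G(n,p))) \land (\forall k\, \neg G(k,k)) \land (\exists s\, \neg G(s,s))
All bound variables are already distinct, so no renaming is needed.
Pull the quantifiers to the front (each side's bound variable is not free in the other side):
  \forall m\, \exists n\, \exists p\, \forall k\, \exists s\, (G(m,m) \land \neg G(p,n) \land \neg G(n,p) \land \neg G(k,k) \land \neg G(s,s))
The prefix is \forall m \exists n \exists p \forall k \exists s: 2 universal, 3 existential.

3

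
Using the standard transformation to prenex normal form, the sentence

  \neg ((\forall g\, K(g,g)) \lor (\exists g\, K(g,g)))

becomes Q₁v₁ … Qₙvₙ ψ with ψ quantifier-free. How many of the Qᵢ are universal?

1

Move each ¬ inward, flipping quantifiers it crosses:
  (\exists g\, \neg K(g,g)) \land (\forall g\, \neg K(g,g))
Rename bound variables to avoid capture: g↦w.
  (\exists g\, \neg K(g,g)) \land (\forall w\, \neg K(w,w))
Extract every quantifier outward, since the variables are now distinct and don't occur free across branches:
  \exists g\, \forall w\, (\neg K(g,g) \land \neg K(w,w))
The prefix is \exists g \forall w: 1 universal, 1 existential.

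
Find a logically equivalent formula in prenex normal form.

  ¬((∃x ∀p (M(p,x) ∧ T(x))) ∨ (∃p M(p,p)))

Move each ¬ inward, flipping quantifiers it crosses:
  (∀x ∃p (¬M(p,x) ∨ ¬T(x))) ∧ (∀p ¬M(p,p))
Rename bound variables to avoid capture: p↦s.
  (∀x ∃p (¬M(p,x) ∨ ¬T(x))) ∧ (∀s ¬M(s,s))
Extract every quantifier outward, since the variables are now distinct and don't occur free across branches:
  ∀x ∃p ∀s ((¬M(p,x) ∨ ¬T(x)) ∧ ¬M(s,s))

∀x ∃p ∀s ((¬M(p,x) ∨ ¬T(x)) ∧ ¬M(s,s))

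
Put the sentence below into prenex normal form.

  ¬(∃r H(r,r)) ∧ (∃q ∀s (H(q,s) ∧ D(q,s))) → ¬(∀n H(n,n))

First replace A → B with ¬A ∨ B.
  ¬(¬(∃r H(r,r)) ∧ (∃q ∀s (H(q,s) ∧ D(q,s)))) ∨ ¬(∀n H(n,n))
Move each ¬ inward, flipping quantifiers it crosses:
  (∃r H(r,r)) ∨ (∀q ∃s (¬H(q,s) ∨ ¬D(q,s))) ∨ (∃n ¬H(n,n))
All bound variables are already distinct, so no renaming is needed.
Extract every quantifier outward, since the variables are now distinct and don't occur free across branches:
  ∃r ∀q ∃s ∃n (H(r,r) ∨ ¬H(q,s) ∨ ¬D(q,s) ∨ ¬H(n,n))

∃r ∀q ∃s ∃n (H(r,r) ∨ ¬H(q,s) ∨ ¬D(q,s) ∨ ¬H(n,n))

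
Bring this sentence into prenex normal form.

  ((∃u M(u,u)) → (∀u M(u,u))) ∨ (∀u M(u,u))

Rewrite implications/biconditionals: A → B as ¬A ∨ B.
  ¬(∃u M(u,u)) ∨ (∀u M(u,u)) ∨ (∀u M(u,u))
Push ¬ through the quantifiers and connectives to reach negation normal form:
  (∀u ¬M(u,u)) ∨ (∀u M(u,u)) ∨ (∀u M(u,u))
Give each quantifier a distinct variable: u↦b, u↦w1.
  (∀u ¬M(u,u)) ∨ (∀b M(b,b)) ∨ (∀w1 M(w1,w1))
Extract every quantifier outward, since the variables are now distinct and don't occur free across branches:
  ∀u ∀b ∀w1 (¬M(u,u) ∨ M(b,b) ∨ M(w1,w1))

∀u ∀b ∀w1 (¬M(u,u) ∨ M(b,b) ∨ M(w1,w1))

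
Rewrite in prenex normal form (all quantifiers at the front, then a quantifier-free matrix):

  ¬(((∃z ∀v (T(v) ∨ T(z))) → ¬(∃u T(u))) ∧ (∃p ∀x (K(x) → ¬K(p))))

Eliminate → and ↔ using ¬ and ∨.
  ¬((¬(∃z ∀v (T(v) ∨ T(z))) ∨ ¬(∃u T(u))) ∧ (∃p ∀x (¬K(x) ∨ ¬K(p))))
Push ¬ through the quantifiers and connectives to reach negation normal form:
  (∃z ∀v (T(v) ∨ T(z))) ∧ (∃u T(u)) ∨ (∀p ∃x (K(x) ∧ K(p)))
Pull the quantifiers to the front (each side's bound variable is not free in the other side):
  ∃z ∀v ∃u ∀p ∃x ((T(v) ∨ T(z)) ∧ T(u) ∨ K(x) ∧ K(p))

∃z ∀v ∃u ∀p ∃x ((T(v) ∨ T(z)) ∧ T(u) ∨ K(x) ∧ K(p))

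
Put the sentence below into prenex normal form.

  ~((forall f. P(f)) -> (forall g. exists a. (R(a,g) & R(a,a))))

forall f. exists g. forall a. (P(f) & (~R(a,g) | ~R(a,a)))

Rewrite implications/biconditionals: A → B as ¬A ∨ B.
  ~(~(forall f. P(f)) | (forall g. exists a. (R(a,g) & R(a,a))))
Drive negations inward (¬∀x A ≡ ∃x ¬A, ¬∃x A ≡ ∀x ¬A, De Morgan for ∧/∨):
  (forall f. P(f)) & (exists g. forall a. (~R(a,g) | ~R(a,a)))
All bound variables are already distinct, so no renaming is needed.
Extract every quantifier outward, since the variables are now distinct and don't occur free across branches:
  forall f. exists g. forall a. (P(f) & (~R(a,g) | ~R(a,a)))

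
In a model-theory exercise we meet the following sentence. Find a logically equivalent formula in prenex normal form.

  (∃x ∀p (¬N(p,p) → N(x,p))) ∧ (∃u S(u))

∃x ∀p ∃u ((N(p,p) ∨ N(x,p)) ∧ S(u))

Eliminate → and ↔ using ¬ and ∨.
  (∃x ∀p (¬¬N(p,p) ∨ N(x,p))) ∧ (∃u S(u))
Move each ¬ inward, flipping quantifiers it crosses:
  (∃x ∀p (N(p,p) ∨ N(x,p))) ∧ (∃u S(u))
All bound variables are already distinct, so no renaming is needed.
Pull the quantifiers to the front (each side's bound variable is not free in the other side):
  ∃x ∀p ∃u ((N(p,p) ∨ N(x,p)) ∧ S(u))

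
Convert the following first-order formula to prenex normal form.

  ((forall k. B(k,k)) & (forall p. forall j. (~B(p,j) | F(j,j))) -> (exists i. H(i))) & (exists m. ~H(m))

First replace A → B with ¬A ∨ B.
  (~((forall k. B(k,k)) & (forall p. forall j. (~B(p,j) | F(j,j)))) | (exists i. H(i))) & (exists m. ~H(m))
Push ¬ through the quantifiers and connectives to reach negation normal form:
  ((exists k. ~B(k,k)) | (exists p. exists j. (B(p,j) & ~F(j,j))) | (exists i. H(i))) & (exists m. ~H(m))
Extract every quantifier outward, since the variables are now distinct and don't occur free across branches:
  exists k. exists p. exists j. exists i. exists m. ((~B(k,k) | B(p,j) & ~F(j,j) | H(i)) & ~H(m))

exists k. exists p. exists j. exists i. exists m. ((~B(k,k) | B(p,j) & ~F(j,j) | H(i)) & ~H(m))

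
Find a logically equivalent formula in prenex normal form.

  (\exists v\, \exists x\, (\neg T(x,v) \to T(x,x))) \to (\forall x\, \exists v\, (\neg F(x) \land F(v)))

\forall v\, \forall x\, \forall y1\, \exists x1\, (\neg T(x,v) \land \neg T(x,x) \lor \neg F(y1) \land F(x1))

Rewrite implications/biconditionals: A → B as ¬A ∨ B.
  \neg (\exists v\, \exists x\, (\neg \neg T(x,v) \lor T(x,x))) \lor (\forall x\, \exists v\, (\neg F(x) \land F(v)))
Move each ¬ inward, flipping quantifiers it crosses:
  (\forall v\, \forall x\, (\neg T(x,v) \land \neg T(x,x))) \lor (\forall x\, \exists v\, (\neg F(x) \land F(v)))
Give each quantifier a distinct variable: x↦y1, v↦x1.
  (\forall v\, \forall x\, (\neg T(x,v) \land \neg T(x,x))) \lor (\forall y1\, \exists x1\, (\neg F(y1) \land F(x1)))
Finally move all quantifiers to the prefix:
  \forall v\, \forall x\, \forall y1\, \exists x1\, (\neg T(x,v) \land \neg T(x,x) \lor \neg F(y1) \land F(x1))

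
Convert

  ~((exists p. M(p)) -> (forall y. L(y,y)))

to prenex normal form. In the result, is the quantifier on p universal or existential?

existential

Rewrite implications/biconditionals: A → B as ¬A ∨ B.
  ~(~(exists p. M(p)) | (forall y. L(y,y)))
Push ¬ through the quantifiers and connectives to reach negation normal form:
  (exists p. M(p)) & (exists y. ~L(y,y))
Finally move all quantifiers to the prefix:
  exists p. exists y. (M(p) & ~L(y,y))
The quantifier exists p sits under an even number of negations (counting the antecedent side of each →), so it remains existential.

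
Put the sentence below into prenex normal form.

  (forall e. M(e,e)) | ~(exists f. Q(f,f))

Push ¬ through the quantifiers and connectives to reach negation normal form:
  (forall e. M(e,e)) | (forall f. ~Q(f,f))
All bound variables are already distinct, so no renaming is needed.
Finally move all quantifiers to the prefix:
  forall e. forall f. (M(e,e) | ~Q(f,f))

forall e. forall f. (M(e,e) | ~Q(f,f))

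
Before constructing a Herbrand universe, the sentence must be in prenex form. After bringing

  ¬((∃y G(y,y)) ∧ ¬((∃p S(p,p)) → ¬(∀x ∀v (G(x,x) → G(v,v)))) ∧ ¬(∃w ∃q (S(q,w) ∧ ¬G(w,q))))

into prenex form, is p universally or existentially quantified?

universal

First replace A → B with ¬A ∨ B.
  ¬((∃y G(y,y)) ∧ ¬(¬(∃p S(p,p)) ∨ ¬(∀x ∀v (¬G(x,x) ∨ G(v,v)))) ∧ ¬(∃w ∃q (S(q,w) ∧ ¬G(w,q))))
Push ¬ through the quantifiers and connectives to reach negation normal form:
  (∀y ¬G(y,y)) ∨ (∀p ¬S(p,p)) ∨ (∃x ∃v (G(x,x) ∧ ¬G(v,v))) ∨ (∃w ∃q (S(q,w) ∧ ¬G(w,q)))
All bound variables are already distinct, so no renaming is needed.
Finally move all quantifiers to the prefix:
  ∀y ∀p ∃x ∃v ∃w ∃q (¬G(y,y) ∨ ¬S(p,p) ∨ G(x,x) ∧ ¬G(v,v) ∨ S(q,w) ∧ ¬G(w,q))
The quantifier ∃p sits under an odd number of negations (counting the antecedent side of each →), so it flips to ∀p.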